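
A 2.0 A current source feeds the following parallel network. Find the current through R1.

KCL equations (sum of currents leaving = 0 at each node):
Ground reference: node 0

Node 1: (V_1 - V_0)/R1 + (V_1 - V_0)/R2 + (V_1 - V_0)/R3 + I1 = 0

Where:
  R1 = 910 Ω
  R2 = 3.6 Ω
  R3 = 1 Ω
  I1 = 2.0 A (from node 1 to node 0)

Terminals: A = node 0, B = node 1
All resistors sit directly between nodes 0 and 1, so they are in parallel and share one voltage V; the full source current 2 A splits among them.
1/R_par = 1/910 + 1/3.6 + 1/1 = 1.279 S  =>  R_par = 0.7819 Ω
V = I × R_par = 2 × 0.7819 = 1.564 V
I_R1 = V/R1 = 1.564/910 = 0.001719 A

Final answer: 0.001719 A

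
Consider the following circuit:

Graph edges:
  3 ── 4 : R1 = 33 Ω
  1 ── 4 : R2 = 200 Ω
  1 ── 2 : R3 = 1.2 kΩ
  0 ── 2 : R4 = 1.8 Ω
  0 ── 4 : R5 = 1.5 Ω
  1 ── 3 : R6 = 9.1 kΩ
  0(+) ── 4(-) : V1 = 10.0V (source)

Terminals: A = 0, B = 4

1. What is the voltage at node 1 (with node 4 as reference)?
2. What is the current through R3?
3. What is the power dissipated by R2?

Nodal analysis, taking node 4 as the 0 V reference.
Source V1 fixes V_0 = 10 V.
KCL at each unknown node (sum of currents leaving = 0; resistances in Ω):
  Node 1: (V_1 - 0)/200 + (V_1 - V_2)/1200 + (V_1 - V_3)/9100 = 0
  Node 2: (V_2 - V_1)/1200 + (V_2 - 10)/1.8 = 0
  Node 3: (V_3 - 0)/33 + (V_3 - V_1)/9100 = 0
Collecting terms (coefficients in siemens):
  0.005943·V_1 - 0.0008333·V_2 - 0.0001099·V_3 = 0
  0.5564·V_2 - 0.0008333·V_1 = 5.556
  0.03041·V_3 - 0.0001099·V_1 = 0
Solving these 3 simultaneous equations (Gaussian elimination) gives:
  V_1 = 1.4 V, V_2 = 9.987 V, V_3 = 0.00506 V
Part 1:
  Read off the nodal solution: V_1 = 1.4 V
Part 2:
  I_R3 = (V_1 - V_2)/R3 = (1.4 - 9.987)/1200 = -0.007156 A
  Magnitude: I_R3 = 0.007156 A
Part 3:
  I_R2 = (V_1 - V_4)/R2 = (1.4 - 0)/200 = 0.007002 A
  P_R2 = I_R2² × R2 = (0.007002)² × 200 = 0.009806 W

Final answers:
1. V_1 = 1.4 V
2. I_R3 = 0.007156 A
3. P_R2 = 0.009806 W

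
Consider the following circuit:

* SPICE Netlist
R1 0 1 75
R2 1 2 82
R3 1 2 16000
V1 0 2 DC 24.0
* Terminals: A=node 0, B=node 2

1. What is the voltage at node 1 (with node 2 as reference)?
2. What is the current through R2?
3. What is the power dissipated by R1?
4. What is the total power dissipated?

Nodal analysis, taking node 2 as the 0 V reference.
Source V1 fixes V_0 = 24 V.
KCL at each unknown node (sum of currents leaving = 0; resistances in Ω):
  Node 1: (V_1 - 24)/75 + (V_1 - 0)/82 + (V_1 - 0)/16000 = 0
Collecting terms: 0.02559 × V_1 = 0.32  =>  V_1 = 12.5 V
Part 1:
  Read off the nodal solution: V_1 = 12.5 V
Part 2:
  I_R2 = (V_1 - V_2)/R2 = (12.5 - 0)/82 = 0.1525 A
  Magnitude: I_R2 = 0.1525 A
Part 3:
  I_R1 = (V_0 - V_1)/R1 = (24 - 12.5)/75 = 0.1533 A
  P_R1 = I_R1² × R1 = (0.1533)² × 75 = 1.762 W
Part 4:
  Power in each resistor, P = (ΔV)²/R:
    P_R1 = (24 - 12.5)²/75 = 1.762 W
    P_R2 = (12.5 - 0)²/82 = 1.907 W
    P_R3 = (12.5 - 0)²/16000 = 0.009773 W
  P_total = P_R1 + P_R2 + P_R3 = 3.679 W

Final answers:
1. V_1 = 12.5 V
2. I_R2 = 0.1525 A
3. P_R1 = 1.762 W
4. P_total = 3.679 W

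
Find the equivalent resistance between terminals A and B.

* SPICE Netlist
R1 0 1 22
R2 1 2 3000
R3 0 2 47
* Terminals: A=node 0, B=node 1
Reduce the network between node 0 (A) and node 1 (B) by series/parallel combination:
  Rs1 = R3 + R2 (series, joined only at node 2) = 47 + 3000 = 3047 Ω
  Rp1 = R1 ‖ Rs1 (parallel, both between nodes 0 and 1) = 1/(1/22 + 1/3047) = 21.84 Ω
R_eq = 21.84 Ω

Final answer: 21.84 Ω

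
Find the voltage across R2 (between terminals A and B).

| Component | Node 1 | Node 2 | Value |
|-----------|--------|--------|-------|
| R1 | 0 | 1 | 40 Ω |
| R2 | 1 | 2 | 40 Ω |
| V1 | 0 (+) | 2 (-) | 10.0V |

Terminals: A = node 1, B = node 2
R1 and R2 are in series across V1 (node 0 → node 1 → node 2), and the output A–B is taken across R2, so this is a voltage divider.
Series current: I = V1/(R1 + R2) = 10/(40 + 40) = 10/80 = 0.125 A
V_R2 = I × R2 = V1 × R2/(R1 + R2) = 10 × 40/80 = 5 V

Final answer: 5 V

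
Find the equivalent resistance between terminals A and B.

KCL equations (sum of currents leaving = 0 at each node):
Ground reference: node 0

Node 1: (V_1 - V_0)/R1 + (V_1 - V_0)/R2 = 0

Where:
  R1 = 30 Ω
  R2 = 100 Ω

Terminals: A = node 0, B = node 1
Reduce the network between node 0 (A) and node 1 (B) by series/parallel combination:
  Rp1 = R1 ‖ R2 (parallel, both between nodes 0 and 1) = 1/(1/30 + 1/100) = 23.08 Ω
R_eq = 23.08 Ω

Final answer: 23.08 Ω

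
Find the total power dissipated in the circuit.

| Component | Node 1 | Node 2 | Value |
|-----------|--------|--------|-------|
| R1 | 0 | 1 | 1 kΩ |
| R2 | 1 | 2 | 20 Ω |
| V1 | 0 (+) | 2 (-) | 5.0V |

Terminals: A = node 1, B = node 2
Nodal analysis, taking node 2 as the 0 V reference.
Source V1 fixes V_0 = 5 V.
KCL at each unknown node (sum of currents leaving = 0; resistances in Ω):
  Node 1: (V_1 - 5)/1000 + (V_1 - 0)/20 = 0
Collecting terms: 0.051 × V_1 = 0.005  =>  V_1 = 0.09804 V
Power in each resistor, P = (ΔV)²/R:
  P_R1 = (5 - 0.09804)²/1000 = 0.02403 W
  P_R2 = (0.09804 - 0)²/20 = 0.0004806 W
P_total = P_R1 + P_R2 = 0.02451 W

Final answer: 0.02451 W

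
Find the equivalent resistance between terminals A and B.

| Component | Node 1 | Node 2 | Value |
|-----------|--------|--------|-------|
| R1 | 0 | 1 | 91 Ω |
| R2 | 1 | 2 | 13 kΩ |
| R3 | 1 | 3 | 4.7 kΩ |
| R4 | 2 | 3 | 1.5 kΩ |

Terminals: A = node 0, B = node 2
Reduce the network between node 0 (A) and node 2 (B) by series/parallel combination:
  Rs1 = R3 + R4 (series, joined only at node 3) = 4700 + 1500 = 6200 Ω
  Rp1 = R2 ‖ Rs1 (parallel, both between nodes 1 and 2) = 1/(1/13000 + 1/6200) = 4198 Ω
  Rs2 = R1 + Rp1 (series, joined only at node 1) = 91 + 4198 = 4289 Ω
R_eq = 4.289 kΩ

Final answer: 4.289 kΩ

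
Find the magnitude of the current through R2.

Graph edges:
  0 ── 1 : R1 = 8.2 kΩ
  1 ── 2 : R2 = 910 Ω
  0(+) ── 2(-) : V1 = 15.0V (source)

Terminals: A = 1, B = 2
Nodal analysis, taking node 2 as the 0 V reference.
Source V1 fixes V_0 = 15 V.
KCL at each unknown node (sum of currents leaving = 0; resistances in Ω):
  Node 1: (V_1 - 15)/8200 + (V_1 - 0)/910 = 0
Collecting terms: 0.001221 × V_1 = 0.001829  =>  V_1 = 1.498 V
I_R2 = (V_1 - V_2)/R2 = (1.498 - 0)/910 = 0.001647 A
|I_R2| = 0.001647 A

Final answer: |I_R2| = 0.001647 A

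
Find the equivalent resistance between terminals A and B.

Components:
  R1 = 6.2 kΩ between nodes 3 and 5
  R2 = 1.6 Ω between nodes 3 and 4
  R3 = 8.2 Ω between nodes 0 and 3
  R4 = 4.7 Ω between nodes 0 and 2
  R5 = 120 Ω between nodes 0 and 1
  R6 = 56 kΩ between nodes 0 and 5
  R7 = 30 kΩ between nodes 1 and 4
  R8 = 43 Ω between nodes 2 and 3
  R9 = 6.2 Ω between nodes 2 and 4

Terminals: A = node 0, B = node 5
The network is not a plain series/parallel combination. Inject a 1 A test current into terminal A (node 0) and return it from terminal B (node 5); then R_eq = V_A / (1 A).
Nodal analysis, taking node 5 as the 0 V reference.
Current source I_test pushes 1 A into node 0 and draws it out of node 5.
KCL at each unknown node (sum of currents leaving = 0; resistances in Ω):
  Node 0: (V_0 - V_3)/8.2 + (V_0 - V_2)/4.7 + (V_0 - V_1)/120 + (V_0 - 0)/56000 - 1 = 0
  Node 1: (V_1 - V_0)/120 + (V_1 - V_4)/30000 = 0
  Node 2: (V_2 - V_0)/4.7 + (V_2 - V_3)/43 + (V_2 - V_4)/6.2 = 0
  Node 3: (V_3 - V_0)/8.2 + (V_3 - V_2)/43 + (V_3 - 0)/6200 + (V_3 - V_4)/1.6 = 0
  Node 4: (V_4 - V_1)/30000 + (V_4 - V_2)/6.2 + (V_4 - V_3)/1.6 = 0
Collecting terms (coefficients in siemens):
  0.3431·V_0 - 0.008333·V_1 - 0.2128·V_2 - 0.122·V_3 = 1
  0.008367·V_1 - 0.008333·V_0 - 0.00003333·V_4 = 0
  0.3973·V_2 - 0.2128·V_0 - 0.02326·V_3 - 0.1613·V_4 = 0
  0.7704·V_3 - 0.122·V_0 - 0.02326·V_2 - 0.625·V_4 = 0
  0.7863·V_4 - 0.00003333·V_1 - 0.1613·V_2 - 0.625·V_3 = 0
Solving these 5 simultaneous equations (Gaussian elimination) gives:
  V_0 = 5586 V, V_1 = 5586 V, V_2 = 5584 V, V_3 = 5582 V
  V_4 = 5582 V
R_eq = V_0 / 1 A = 5586 Ω = 5.586 kΩ

Final answer: 5.586 kΩ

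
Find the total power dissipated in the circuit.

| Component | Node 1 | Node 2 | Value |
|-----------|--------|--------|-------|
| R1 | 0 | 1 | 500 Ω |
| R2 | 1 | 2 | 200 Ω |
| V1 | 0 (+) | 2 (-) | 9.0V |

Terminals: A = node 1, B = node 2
Nodal analysis, taking node 2 as the 0 V reference.
Source V1 fixes V_0 = 9 V.
KCL at each unknown node (sum of currents leaving = 0; resistances in Ω):
  Node 1: (V_1 - 9)/500 + (V_1 - 0)/200 = 0
Collecting terms: 0.007 × V_1 = 0.018  =>  V_1 = 2.571 V
Power in each resistor, P = (ΔV)²/R:
  P_R1 = (9 - 2.571)²/500 = 0.08265 W
  P_R2 = (2.571 - 0)²/200 = 0.03306 W
P_total = P_R1 + P_R2 = 0.1157 W

Final answer: 0.1157 W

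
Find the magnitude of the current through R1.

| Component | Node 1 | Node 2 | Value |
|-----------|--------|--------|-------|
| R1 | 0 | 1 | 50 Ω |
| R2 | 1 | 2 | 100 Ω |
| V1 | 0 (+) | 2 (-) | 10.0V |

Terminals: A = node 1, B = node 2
Nodal analysis, taking node 2 as the 0 V reference.
Source V1 fixes V_0 = 10 V.
KCL at each unknown node (sum of currents leaving = 0; resistances in Ω):
  Node 1: (V_1 - 10)/50 + (V_1 - 0)/100 = 0
Collecting terms: 0.03 × V_1 = 0.2  =>  V_1 = 6.667 V
I_R1 = (V_0 - V_1)/R1 = (10 - 6.667)/50 = 0.06667 A
|I_R1| = 0.06667 A

Final answer: |I_R1| = 0.06667 A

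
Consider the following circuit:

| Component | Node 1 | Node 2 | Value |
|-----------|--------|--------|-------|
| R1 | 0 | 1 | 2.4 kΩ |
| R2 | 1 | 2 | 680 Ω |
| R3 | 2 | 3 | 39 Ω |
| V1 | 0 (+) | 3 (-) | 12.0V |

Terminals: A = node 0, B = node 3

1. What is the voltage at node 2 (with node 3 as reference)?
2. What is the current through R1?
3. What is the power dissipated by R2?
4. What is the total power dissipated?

Nodal analysis, taking node 3 as the 0 V reference.
Source V1 fixes V_0 = 12 V.
KCL at each unknown node (sum of currents leaving = 0; resistances in Ω):
  Node 1: (V_1 - 12)/2400 + (V_1 - V_2)/680 = 0
  Node 2: (V_2 - V_1)/680 + (V_2 - 0)/39 = 0
Collecting terms (coefficients in siemens):
  0.001887·V_1 - 0.001471·V_2 = 0.005
  0.02711·V_2 - 0.001471·V_1 = 0
Determinant D = (0.001887)(0.02711) - (-0.001471)(-0.001471) = 0.000049
V_1 = [(0.005)(0.02711) - (-0.001471)(0)]/D = 2.766 V
V_2 = [(0.001887)(0) - (0.005)(-0.001471)]/D = 0.15 V
Part 1:
  Read off the nodal solution: V_2 = 0.15 V
Part 2:
  I_R1 = (V_0 - V_1)/R1 = (12 - 2.766)/2400 = 0.003847 A
  Magnitude: I_R1 = 0.003847 A
Part 3:
  I_R2 = (V_1 - V_2)/R2 = (2.766 - 0.15)/680 = 0.003847 A
  P_R2 = I_R2² × R2 = (0.003847)² × 680 = 0.01007 W
Part 4:
  Power in each resistor, P = (ΔV)²/R:
    P_R1 = (12 - 2.766)²/2400 = 0.03553 W
    P_R2 = (2.766 - 0.15)²/680 = 0.01007 W
    P_R3 = (0.15 - 0)²/39 = 0.0005773 W
  P_total = P_R1 + P_R2 + P_R3 = 0.04617 W

Final answers:
1. V_2 = 0.15 V
2. I_R1 = 0.003847 A
3. P_R2 = 0.01007 W
4. P_total = 0.04617 W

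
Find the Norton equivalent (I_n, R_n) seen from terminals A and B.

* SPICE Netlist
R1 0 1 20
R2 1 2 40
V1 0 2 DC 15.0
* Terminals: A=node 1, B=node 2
Find the Thévenin equivalent first; then I_n = V_th/R_th and R_n = R_th.
Step 1 — V_th is the open-circuit voltage V_A - V_B (nothing connected across the terminals).
Nodal analysis, taking node 2 as the 0 V reference.
Source V1 fixes V_0 = 15 V.
KCL at each unknown node (sum of currents leaving = 0; resistances in Ω):
  Node 1: (V_1 - 15)/20 + (V_1 - 0)/40 = 0
Collecting terms: 0.075 × V_1 = 0.75  =>  V_1 = 10 V
V_th = V_1 - V_2 = 10 - 0 = 10 V
Step 2 — R_th: zero the source — replace V1 by a short circuit (node 2 merges into node 0) — and find the resistance seen between A (node 1) and B (node 0).
Reduce the network between node 1 (A) and node 0 (B) by series/parallel combination:
  Rp1 = R1 ‖ R2 (parallel, both between nodes 0 and 1) = 1/(1/20 + 1/40) = 13.33 Ω
R_th = 13.33 Ω
I_n = V_th/R_th = 10/13.33 = 0.75 A, and R_n = R_th = 13.33 Ω

Final answer: I_n = 0.75 A, R_n = 13.33 Ω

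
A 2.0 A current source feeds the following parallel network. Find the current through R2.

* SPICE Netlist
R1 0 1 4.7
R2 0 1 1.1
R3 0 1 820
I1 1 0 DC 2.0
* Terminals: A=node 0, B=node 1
All resistors sit directly between nodes 0 and 1, so they are in parallel and share one voltage V; the full source current 2 A splits among them.
1/R_par = 1/4.7 + 1/1.1 + 1/820 = 1.123 S  =>  R_par = 0.8904 Ω
V = I × R_par = 2 × 0.8904 = 1.781 V
I_R2 = V/R2 = 1.781/1.1 = 1.619 A

Final answer: 1.619 A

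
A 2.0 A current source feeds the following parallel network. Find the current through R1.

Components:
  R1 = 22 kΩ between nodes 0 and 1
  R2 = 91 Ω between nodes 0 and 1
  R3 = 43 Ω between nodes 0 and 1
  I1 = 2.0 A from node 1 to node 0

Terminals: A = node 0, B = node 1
All resistors sit directly between nodes 0 and 1, so they are in parallel and share one voltage V; the full source current 2 A splits among them.
1/R_par = 1/22000 + 1/91 + 1/43 = 0.03429 S  =>  R_par = 29.16 Ω
V = I × R_par = 2 × 29.16 = 58.33 V
I_R1 = V/R1 = 58.33/22000 = 0.002651 A

Final answer: 0.002651 A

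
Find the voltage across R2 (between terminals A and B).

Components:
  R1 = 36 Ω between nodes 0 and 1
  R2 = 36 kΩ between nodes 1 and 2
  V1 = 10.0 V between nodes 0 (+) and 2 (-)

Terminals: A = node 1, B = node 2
R1 and R2 are in series across V1 (node 0 → node 1 → node 2), and the output A–B is taken across R2, so this is a voltage divider.
Series current: I = V1/(R1 + R2) = 10/(36 + 36000) = 10/36040 = 0.0002775 A
V_R2 = I × R2 = V1 × R2/(R1 + R2) = 10 × 36000/36040 = 9.99 V

Final answer: 9.99 V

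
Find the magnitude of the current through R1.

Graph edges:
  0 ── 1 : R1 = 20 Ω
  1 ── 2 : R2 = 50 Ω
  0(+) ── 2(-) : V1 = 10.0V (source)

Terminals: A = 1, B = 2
Nodal analysis, taking node 2 as the 0 V reference.
Source V1 fixes V_0 = 10 V.
KCL at each unknown node (sum of currents leaving = 0; resistances in Ω):
  Node 1: (V_1 - 10)/20 + (V_1 - 0)/50 = 0
Collecting terms: 0.07 × V_1 = 0.5  =>  V_1 = 7.143 V
I_R1 = (V_0 - V_1)/R1 = (10 - 7.143)/20 = 0.1429 A
|I_R1| = 0.1429 A

Final answer: |I_R1| = 0.1429 A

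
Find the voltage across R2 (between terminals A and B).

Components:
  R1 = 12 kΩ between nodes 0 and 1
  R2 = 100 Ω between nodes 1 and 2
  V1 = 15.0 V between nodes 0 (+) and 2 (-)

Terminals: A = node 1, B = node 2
R1 and R2 are in series across V1 (node 0 → node 1 → node 2), and the output A–B is taken across R2, so this is a voltage divider.
Series current: I = V1/(R1 + R2) = 15/(12000 + 100) = 15/12100 = 0.00124 A
V_R2 = I × R2 = V1 × R2/(R1 + R2) = 15 × 100/12100 = 0.124 V

Final answer: 0.124 V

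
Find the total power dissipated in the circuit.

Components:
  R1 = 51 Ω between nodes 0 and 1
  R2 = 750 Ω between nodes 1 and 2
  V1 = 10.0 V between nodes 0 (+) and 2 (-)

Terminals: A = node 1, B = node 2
Nodal analysis, taking node 2 as the 0 V reference.
Source V1 fixes V_0 = 10 V.
KCL at each unknown node (sum of currents leaving = 0; resistances in Ω):
  Node 1: (V_1 - 10)/51 + (V_1 - 0)/750 = 0
Collecting terms: 0.02094 × V_1 = 0.1961  =>  V_1 = 9.363 V
Power in each resistor, P = (ΔV)²/R:
  P_R1 = (10 - 9.363)²/51 = 0.007949 W
  P_R2 = (9.363 - 0)²/750 = 0.1169 W
P_total = P_R1 + P_R2 = 0.1248 W

Final answer: 0.1248 W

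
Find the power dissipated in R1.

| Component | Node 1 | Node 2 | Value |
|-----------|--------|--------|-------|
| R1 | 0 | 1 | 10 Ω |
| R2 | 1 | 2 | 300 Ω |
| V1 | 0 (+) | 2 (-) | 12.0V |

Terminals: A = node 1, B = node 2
Nodal analysis, taking node 2 as the 0 V reference.
Source V1 fixes V_0 = 12 V.
KCL at each unknown node (sum of currents leaving = 0; resistances in Ω):
  Node 1: (V_1 - 12)/10 + (V_1 - 0)/300 = 0
Collecting terms: 0.1033 × V_1 = 1.2  =>  V_1 = 11.61 V
I_R1 = (V_0 - V_1)/R1 = (12 - 11.61)/10 = 0.03871 A
P_R1 = I_R1² × R1 = (0.03871)² × 10 = 0.01498 W

Final answer: 0.01498 W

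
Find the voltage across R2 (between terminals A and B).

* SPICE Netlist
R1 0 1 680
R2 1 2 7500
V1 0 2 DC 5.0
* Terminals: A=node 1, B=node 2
R1 and R2 are in series across V1 (node 0 → node 1 → node 2), and the output A–B is taken across R2, so this is a voltage divider.
Series current: I = V1/(R1 + R2) = 5/(680 + 7500) = 5/8180 = 0.0006112 A
V_R2 = I × R2 = V1 × R2/(R1 + R2) = 5 × 7500/8180 = 4.584 V

Final answer: 4.584 V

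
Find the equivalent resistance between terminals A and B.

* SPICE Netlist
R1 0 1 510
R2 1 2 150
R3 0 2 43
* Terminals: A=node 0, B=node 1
Reduce the network between node 0 (A) and node 1 (B) by series/parallel combination:
  Rs1 = R3 + R2 (series, joined only at node 2) = 43 + 150 = 193 Ω
  Rp1 = R1 ‖ Rs1 (parallel, both between nodes 0 and 1) = 1/(1/510 + 1/193) = 140 Ω
R_eq = 140 Ω

Final answer: 140 Ω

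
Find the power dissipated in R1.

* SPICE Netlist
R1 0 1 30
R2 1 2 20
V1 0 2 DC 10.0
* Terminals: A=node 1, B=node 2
Nodal analysis, taking node 2 as the 0 V reference.
Source V1 fixes V_0 = 10 V.
KCL at each unknown node (sum of currents leaving = 0; resistances in Ω):
  Node 1: (V_1 - 10)/30 + (V_1 - 0)/20 = 0
Collecting terms: 0.08333 × V_1 = 0.3333  =>  V_1 = 4 V
I_R1 = (V_0 - V_1)/R1 = (10 - 4)/30 = 0.2 A
P_R1 = I_R1² × R1 = (0.2)² × 30 = 1.2 W

Final answer: 1.2 W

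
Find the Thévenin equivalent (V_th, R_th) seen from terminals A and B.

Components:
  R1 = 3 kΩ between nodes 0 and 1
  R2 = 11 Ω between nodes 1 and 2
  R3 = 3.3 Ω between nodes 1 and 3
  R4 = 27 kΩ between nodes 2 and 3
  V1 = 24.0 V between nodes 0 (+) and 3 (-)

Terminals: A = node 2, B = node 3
Step 1 — V_th is the open-circuit voltage V_A - V_B (nothing connected across the terminals).
Nodal analysis, taking node 3 as the 0 V reference.
Source V1 fixes V_0 = 24 V.
KCL at each unknown node (sum of currents leaving = 0; resistances in Ω):
  Node 1: (V_1 - 24)/3000 + (V_1 - V_2)/11 + (V_1 - 0)/3.3 = 0
  Node 2: (V_2 - V_1)/11 + (V_2 - 0)/27000 = 0
Collecting terms (coefficients in siemens):
  0.3943·V_1 - 0.09091·V_2 = 0.008
  0.09095·V_2 - 0.09091·V_1 = 0
Determinant D = (0.3943)(0.09095) - (-0.09091)(-0.09091) = 0.02759
V_1 = [(0.008)(0.09095) - (-0.09091)(0)]/D = 0.02637 V
V_2 = [(0.3943)(0) - (0.008)(-0.09091)]/D = 0.02636 V
V_th = V_2 - V_3 = 0.02636 - 0 = 0.02636 V
Step 2 — R_th: zero the source — replace V1 by a short circuit (node 3 merges into node 0) — and find the resistance seen between A (node 2) and B (node 0).
Reduce the network between node 2 (A) and node 0 (B) by series/parallel combination:
  Rp1 = R1 ‖ R3 (parallel, both between nodes 0 and 1) = 1/(1/3000 + 1/3.3) = 3.296 Ω
  Rs1 = R2 + Rp1 (series, joined only at node 1) = 11 + 3.296 = 14.3 Ω
  Rp2 = R4 ‖ Rs1 (parallel, both between nodes 0 and 2) = 1/(1/27000 + 1/14.3) = 14.29 Ω
R_th = 14.29 Ω

Final answer: V_th = 0.02636 V, R_th = 14.29 Ω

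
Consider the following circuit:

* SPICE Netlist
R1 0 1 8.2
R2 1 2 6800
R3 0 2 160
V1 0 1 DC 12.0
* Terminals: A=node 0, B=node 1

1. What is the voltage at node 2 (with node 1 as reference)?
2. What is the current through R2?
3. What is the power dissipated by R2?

Nodal analysis, taking node 1 as the 0 V reference.
Source V1 fixes V_0 = 12 V.
KCL at each unknown node (sum of currents leaving = 0; resistances in Ω):
  Node 2: (V_2 - 0)/6800 + (V_2 - 12)/160 = 0
Collecting terms: 0.006397 × V_2 = 0.075  =>  V_2 = 11.72 V
Part 1:
  Read off the nodal solution: V_2 = 11.72 V
Part 2:
  I_R2 = (V_1 - V_2)/R2 = (0 - 11.72)/6800 = -0.001724 A
  Magnitude: I_R2 = 0.001724 A
Part 3:
  I_R2 = (V_1 - V_2)/R2 = (0 - 11.72)/6800 = -0.001724 A
  P_R2 = I_R2² × R2 = (-0.001724)² × 6800 = 0.02021 W

Final answers:
1. V_2 = 11.72 V
2. I_R2 = 0.001724 A
3. P_R2 = 0.02021 W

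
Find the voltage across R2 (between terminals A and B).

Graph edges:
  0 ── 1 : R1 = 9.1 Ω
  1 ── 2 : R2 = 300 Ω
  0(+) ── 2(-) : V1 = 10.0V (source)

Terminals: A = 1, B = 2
R1 and R2 are in series across V1 (node 0 → node 1 → node 2), and the output A–B is taken across R2, so this is a voltage divider.
Series current: I = V1/(R1 + R2) = 10/(9.1 + 300) = 10/309.1 = 0.03235 A
V_R2 = I × R2 = V1 × R2/(R1 + R2) = 10 × 300/309.1 = 9.706 V

Final answer: 9.706 V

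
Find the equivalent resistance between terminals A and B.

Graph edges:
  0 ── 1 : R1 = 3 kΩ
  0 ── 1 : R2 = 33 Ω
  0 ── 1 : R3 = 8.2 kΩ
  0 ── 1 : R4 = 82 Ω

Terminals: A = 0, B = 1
Reduce the network between node 0 (A) and node 1 (B) by series/parallel combination:
  Rp1 = R1 ‖ R2 ‖ R3 ‖ R4 (parallel, all between nodes 0 and 1) = 1/(1/3000 + 1/33 + 1/8200 + 1/82) = 23.28 Ω
R_eq = 23.28 Ω

Final answer: 23.28 Ω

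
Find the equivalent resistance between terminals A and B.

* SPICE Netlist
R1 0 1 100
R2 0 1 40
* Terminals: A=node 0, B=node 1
Reduce the network between node 0 (A) and node 1 (B) by series/parallel combination:
  Rp1 = R1 ‖ R2 (parallel, both between nodes 0 and 1) = 1/(1/100 + 1/40) = 28.57 Ω
R_eq = 28.57 Ω

Final answer: 28.57 Ω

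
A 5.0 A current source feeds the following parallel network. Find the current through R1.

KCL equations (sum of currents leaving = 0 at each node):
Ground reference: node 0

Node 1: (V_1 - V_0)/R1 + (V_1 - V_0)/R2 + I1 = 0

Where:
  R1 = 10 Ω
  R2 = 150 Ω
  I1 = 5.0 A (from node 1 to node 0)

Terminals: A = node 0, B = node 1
All resistors sit directly between nodes 0 and 1, so they are in parallel and share one voltage V; the full source current 5 A splits among them.
1/R_par = 1/10 + 1/150 = 0.1067 S  =>  R_par = 9.375 Ω
V = I × R_par = 5 × 9.375 = 46.88 V
I_R1 = V/R1 = 46.88/10 = 4.688 A

Final answer: 4.688 A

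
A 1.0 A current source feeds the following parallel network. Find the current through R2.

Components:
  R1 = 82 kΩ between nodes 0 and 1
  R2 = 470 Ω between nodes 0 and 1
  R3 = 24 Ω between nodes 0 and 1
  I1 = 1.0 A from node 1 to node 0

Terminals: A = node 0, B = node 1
All resistors sit directly between nodes 0 and 1, so they are in parallel and share one voltage V; the full source current 1 A splits among them.
1/R_par = 1/82000 + 1/470 + 1/24 = 0.04381 S  =>  R_par = 22.83 Ω
V = I × R_par = 1 × 22.83 = 22.83 V
I_R2 = V/R2 = 22.83/470 = 0.04857 A

Final answer: 0.04857 A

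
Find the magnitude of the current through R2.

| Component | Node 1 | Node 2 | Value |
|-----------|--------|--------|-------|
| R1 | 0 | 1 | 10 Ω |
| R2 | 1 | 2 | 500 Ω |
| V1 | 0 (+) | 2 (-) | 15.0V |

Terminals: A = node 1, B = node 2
Nodal analysis, taking node 2 as the 0 V reference.
Source V1 fixes V_0 = 15 V.
KCL at each unknown node (sum of currents leaving = 0; resistances in Ω):
  Node 1: (V_1 - 15)/10 + (V_1 - 0)/500 = 0
Collecting terms: 0.102 × V_1 = 1.5  =>  V_1 = 14.71 V
I_R2 = (V_1 - V_2)/R2 = (14.71 - 0)/500 = 0.02941 A
|I_R2| = 0.02941 A

Final answer: |I_R2| = 0.02941 A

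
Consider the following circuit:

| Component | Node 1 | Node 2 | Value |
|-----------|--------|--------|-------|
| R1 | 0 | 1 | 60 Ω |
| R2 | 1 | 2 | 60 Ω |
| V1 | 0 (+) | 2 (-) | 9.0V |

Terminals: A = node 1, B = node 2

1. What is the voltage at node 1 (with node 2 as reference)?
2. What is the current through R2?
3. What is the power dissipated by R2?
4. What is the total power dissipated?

Nodal analysis, taking node 2 as the 0 V reference.
Source V1 fixes V_0 = 9 V.
KCL at each unknown node (sum of currents leaving = 0; resistances in Ω):
  Node 1: (V_1 - 9)/60 + (V_1 - 0)/60 = 0
Collecting terms: 0.03333 × V_1 = 0.15  =>  V_1 = 4.5 V
Part 1:
  Read off the nodal solution: V_1 = 4.5 V
Part 2:
  I_R2 = (V_1 - V_2)/R2 = (4.5 - 0)/60 = 0.075 A
  Magnitude: I_R2 = 0.075 A
Part 3:
  I_R2 = (V_1 - V_2)/R2 = (4.5 - 0)/60 = 0.075 A
  P_R2 = I_R2² × R2 = (0.075)² × 60 = 0.3375 W
Part 4:
  Power in each resistor, P = (ΔV)²/R:
    P_R1 = (9 - 4.5)²/60 = 0.3375 W
    P_R2 = (4.5 - 0)²/60 = 0.3375 W
  P_total = P_R1 + P_R2 = 0.675 W

Final answers:
1. V_1 = 4.5 V
2. I_R2 = 0.075 A
3. P_R2 = 0.3375 W
4. P_total = 0.675 W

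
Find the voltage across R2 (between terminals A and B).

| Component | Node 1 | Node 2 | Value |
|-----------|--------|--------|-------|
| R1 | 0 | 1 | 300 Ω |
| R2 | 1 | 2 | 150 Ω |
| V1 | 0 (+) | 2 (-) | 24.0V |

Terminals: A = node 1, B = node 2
R1 and R2 are in series across V1 (node 0 → node 1 → node 2), and the output A–B is taken across R2, so this is a voltage divider.
Series current: I = V1/(R1 + R2) = 24/(300 + 150) = 24/450 = 0.05333 A
V_R2 = I × R2 = V1 × R2/(R1 + R2) = 24 × 150/450 = 8 V

Final answer: 8 V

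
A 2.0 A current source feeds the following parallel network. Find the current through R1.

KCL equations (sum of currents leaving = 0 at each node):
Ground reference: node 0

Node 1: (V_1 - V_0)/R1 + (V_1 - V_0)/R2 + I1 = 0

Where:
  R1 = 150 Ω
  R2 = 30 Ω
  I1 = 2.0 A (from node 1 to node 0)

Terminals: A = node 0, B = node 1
All resistors sit directly between nodes 0 and 1, so they are in parallel and share one voltage V; the full source current 2 A splits among them.
1/R_par = 1/150 + 1/30 = 0.04 S  =>  R_par = 25 Ω
V = I × R_par = 2 × 25 = 50 V
I_R1 = V/R1 = 50/150 = 0.3333 A

Final answer: 0.3333 A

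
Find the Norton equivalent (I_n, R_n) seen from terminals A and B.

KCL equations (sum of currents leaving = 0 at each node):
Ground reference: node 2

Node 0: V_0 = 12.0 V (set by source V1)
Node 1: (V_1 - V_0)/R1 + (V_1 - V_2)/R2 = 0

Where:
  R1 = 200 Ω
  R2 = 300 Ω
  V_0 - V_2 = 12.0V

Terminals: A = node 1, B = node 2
Find the Thévenin equivalent first; then I_n = V_th/R_th and R_n = R_th.
Step 1 — V_th is the open-circuit voltage V_A - V_B (nothing connected across the terminals).
Nodal analysis, taking node 2 as the 0 V reference.
Source V1 fixes V_0 = 12 V.
KCL at each unknown node (sum of currents leaving = 0; resistances in Ω):
  Node 1: (V_1 - 12)/200 + (V_1 - 0)/300 = 0
Collecting terms: 0.008333 × V_1 = 0.06  =>  V_1 = 7.2 V
V_th = V_1 - V_2 = 7.2 - 0 = 7.2 V
Step 2 — R_th: zero the source — replace V1 by a short circuit (node 2 merges into node 0) — and find the resistance seen between A (node 1) and B (node 0).
Reduce the network between node 1 (A) and node 0 (B) by series/parallel combination:
  Rp1 = R1 ‖ R2 (parallel, both between nodes 0 and 1) = 1/(1/200 + 1/300) = 120 Ω
R_th = 120 Ω
I_n = V_th/R_th = 7.2/120 = 0.06 A, and R_n = R_th = 120 Ω

Final answer: I_n = 0.06 A, R_n = 120 Ω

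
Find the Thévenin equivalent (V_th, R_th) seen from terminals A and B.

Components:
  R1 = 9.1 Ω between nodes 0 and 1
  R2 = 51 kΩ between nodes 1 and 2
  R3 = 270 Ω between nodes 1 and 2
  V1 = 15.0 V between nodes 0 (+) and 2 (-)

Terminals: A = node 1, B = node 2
Step 1 — V_th is the open-circuit voltage V_A - V_B (nothing connected across the terminals).
Nodal analysis, taking node 2 as the 0 V reference.
Source V1 fixes V_0 = 15 V.
KCL at each unknown node (sum of currents leaving = 0; resistances in Ω):
  Node 1: (V_1 - 15)/9.1 + (V_1 - 0)/51000 + (V_1 - 0)/270 = 0
Collecting terms: 0.1136 × V_1 = 1.648  =>  V_1 = 14.51 V
V_th = V_1 - V_2 = 14.51 - 0 = 14.51 V
Step 2 — R_th: zero the source — replace V1 by a short circuit (node 2 merges into node 0) — and find the resistance seen between A (node 1) and B (node 0).
Reduce the network between node 1 (A) and node 0 (B) by series/parallel combination:
  Rp1 = R1 ‖ R2 ‖ R3 (parallel, all between nodes 0 and 1) = 1/(1/9.1 + 1/51000 + 1/270) = 8.802 Ω
R_th = 8.802 Ω

Final answer: V_th = 14.51 V, R_th = 8.802 Ω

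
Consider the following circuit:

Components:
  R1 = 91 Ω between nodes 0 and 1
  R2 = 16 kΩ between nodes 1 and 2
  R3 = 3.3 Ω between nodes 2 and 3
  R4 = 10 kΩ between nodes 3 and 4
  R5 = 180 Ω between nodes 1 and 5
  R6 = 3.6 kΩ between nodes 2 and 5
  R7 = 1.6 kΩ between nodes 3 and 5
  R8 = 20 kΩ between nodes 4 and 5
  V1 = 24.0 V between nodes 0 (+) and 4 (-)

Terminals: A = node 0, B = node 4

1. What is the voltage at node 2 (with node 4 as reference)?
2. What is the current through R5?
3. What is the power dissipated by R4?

Nodal analysis, taking node 4 as the 0 V reference.
Source V1 fixes V_0 = 24 V.
KCL at each unknown node (sum of currents leaving = 0; resistances in Ω):
  Node 1: (V_1 - 24)/91 + (V_1 - V_2)/16000 + (V_1 - V_5)/180 = 0
  Node 2: (V_2 - V_1)/16000 + (V_2 - V_3)/3.3 + (V_2 - V_5)/3600 = 0
  Node 3: (V_3 - V_2)/3.3 + (V_3 - 0)/10000 + (V_3 - V_5)/1600 = 0
  Node 5: (V_5 - V_1)/180 + (V_5 - V_2)/3600 + (V_5 - V_3)/1600 + (V_5 - 0)/20000 = 0
Collecting terms (coefficients in siemens):
  0.01661·V_1 - 0.0000625·V_2 - 0.005556·V_5 = 0.2637
  0.3034·V_2 - 0.0000625·V_1 - 0.303·V_3 - 0.0002778·V_5 = 0
  0.3038·V_3 - 0.303·V_2 - 0.000625·V_5 = 0
  0.006508·V_5 - 0.005556·V_1 - 0.0002778·V_2 - 0.000625·V_3 = 0
Solving these 4 simultaneous equations (Gaussian elimination) gives:
  V_1 = 23.7 V, V_2 = 21.01 V, V_3 = 21.01 V, V_5 = 23.15 V
Part 1:
  Read off the nodal solution: V_2 = 21.01 V
Part 2:
  I_R5 = (V_1 - V_5)/R5 = (23.7 - 23.15)/180 = 0.00309 A
  Magnitude: I_R5 = 0.00309 A
Part 3:
  I_R4 = (V_3 - V_4)/R4 = (21.01 - 0)/10000 = 0.002101 A
  P_R4 = I_R4² × R4 = (0.002101)² × 10000 = 0.04413 W

Final answers:
1. V_2 = 21.01 V
2. I_R5 = 0.00309 A
3. P_R4 = 0.04413 W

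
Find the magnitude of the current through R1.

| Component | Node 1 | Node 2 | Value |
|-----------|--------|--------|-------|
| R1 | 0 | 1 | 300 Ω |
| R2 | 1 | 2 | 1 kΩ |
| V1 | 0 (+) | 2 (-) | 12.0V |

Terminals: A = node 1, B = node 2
Nodal analysis, taking node 2 as the 0 V reference.
Source V1 fixes V_0 = 12 V.
KCL at each unknown node (sum of currents leaving = 0; resistances in Ω):
  Node 1: (V_1 - 12)/300 + (V_1 - 0)/1000 = 0
Collecting terms: 0.004333 × V_1 = 0.04  =>  V_1 = 9.231 V
I_R1 = (V_0 - V_1)/R1 = (12 - 9.231)/300 = 0.009231 A
|I_R1| = 0.009231 A

Final answer: |I_R1| = 0.009231 A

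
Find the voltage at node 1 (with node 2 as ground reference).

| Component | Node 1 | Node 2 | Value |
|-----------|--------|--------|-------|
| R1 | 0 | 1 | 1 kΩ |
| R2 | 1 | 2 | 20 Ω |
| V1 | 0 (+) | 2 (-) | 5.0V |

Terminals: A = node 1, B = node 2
Nodal analysis, taking node 2 as the 0 V reference.
Source V1 fixes V_0 = 5 V.
KCL at each unknown node (sum of currents leaving = 0; resistances in Ω):
  Node 1: (V_1 - 5)/1000 + (V_1 - 0)/20 = 0
Collecting terms: 0.051 × V_1 = 0.005  =>  V_1 = 0.09804 V
The requested potential is V_1 = 0.09804 V.

Final answer: V_1 = 0.09804 V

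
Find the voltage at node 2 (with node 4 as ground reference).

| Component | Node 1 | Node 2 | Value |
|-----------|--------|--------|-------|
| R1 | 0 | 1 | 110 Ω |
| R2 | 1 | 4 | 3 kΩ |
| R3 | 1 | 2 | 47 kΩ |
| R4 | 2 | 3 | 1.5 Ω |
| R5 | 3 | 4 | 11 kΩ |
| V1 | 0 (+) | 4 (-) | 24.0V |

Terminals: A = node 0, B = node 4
Nodal analysis, taking node 4 as the 0 V reference.
Source V1 fixes V_0 = 24 V.
KCL at each unknown node (sum of currents leaving = 0; resistances in Ω):
  Node 1: (V_1 - 24)/110 + (V_1 - 0)/3000 + (V_1 - V_2)/47000 = 0
  Node 2: (V_2 - V_1)/47000 + (V_2 - V_3)/1.5 = 0
  Node 3: (V_3 - V_2)/1.5 + (V_3 - 0)/11000 = 0
Collecting terms (coefficients in siemens):
  0.009446·V_1 - 0.00002128·V_2 = 0.2182
  0.6667·V_2 - 0.00002128·V_1 - 0.6667·V_3 = 0
  0.6668·V_3 - 0.6667·V_2 = 0
Solving these 3 simultaneous equations (Gaussian elimination) gives:
  V_1 = 23.11 V, V_2 = 4.383 V, V_3 = 4.383 V
The requested potential is V_2 = 4.383 V.

Final answer: V_2 = 4.383 V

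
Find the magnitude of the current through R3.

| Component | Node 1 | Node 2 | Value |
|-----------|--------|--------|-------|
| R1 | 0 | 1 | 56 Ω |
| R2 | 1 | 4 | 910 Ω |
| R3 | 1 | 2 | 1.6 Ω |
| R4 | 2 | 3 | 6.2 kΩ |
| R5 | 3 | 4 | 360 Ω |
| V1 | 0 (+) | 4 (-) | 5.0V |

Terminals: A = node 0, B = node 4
Nodal analysis, taking node 4 as the 0 V reference.
Source V1 fixes V_0 = 5 V.
KCL at each unknown node (sum of currents leaving = 0; resistances in Ω):
  Node 1: (V_1 - 5)/56 + (V_1 - 0)/910 + (V_1 - V_2)/1.6 = 0
  Node 2: (V_2 - V_1)/1.6 + (V_2 - V_3)/6200 = 0
  Node 3: (V_3 - V_2)/6200 + (V_3 - 0)/360 = 0
Collecting terms (coefficients in siemens):
  0.644·V_1 - 0.625·V_2 = 0.08929
  0.6252·V_2 - 0.625·V_1 - 0.0001613·V_3 = 0
  0.002939·V_3 - 0.0001613·V_2 = 0
Solving these 3 simultaneous equations (Gaussian elimination) gives:
  V_1 = 4.673 V, V_2 = 4.671 V, V_3 = 0.2564 V
I_R3 = (V_1 - V_2)/R3 = (4.673 - 4.671)/1.6 = 0.0007121 A
|I_R3| = 0.0007121 A

Final answer: |I_R3| = 0.0007121 A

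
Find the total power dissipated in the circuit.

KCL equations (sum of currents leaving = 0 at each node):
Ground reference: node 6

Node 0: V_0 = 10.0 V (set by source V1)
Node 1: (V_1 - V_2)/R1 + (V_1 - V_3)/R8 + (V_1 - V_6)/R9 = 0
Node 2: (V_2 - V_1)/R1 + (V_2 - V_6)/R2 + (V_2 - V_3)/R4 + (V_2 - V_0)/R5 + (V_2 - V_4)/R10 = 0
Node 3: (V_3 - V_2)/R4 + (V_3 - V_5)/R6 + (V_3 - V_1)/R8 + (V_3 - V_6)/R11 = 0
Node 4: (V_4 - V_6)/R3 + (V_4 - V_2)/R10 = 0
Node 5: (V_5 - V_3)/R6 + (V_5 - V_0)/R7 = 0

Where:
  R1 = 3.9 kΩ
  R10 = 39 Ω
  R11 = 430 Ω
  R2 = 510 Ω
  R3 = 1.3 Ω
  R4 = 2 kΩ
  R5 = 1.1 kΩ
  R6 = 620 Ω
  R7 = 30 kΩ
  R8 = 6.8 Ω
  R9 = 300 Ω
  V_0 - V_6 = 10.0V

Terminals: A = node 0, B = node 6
Nodal analysis, taking node 6 as the 0 V reference.
Source V1 fixes V_0 = 10 V.
KCL at each unknown node (sum of currents leaving = 0; resistances in Ω):
  Node 1: (V_1 - V_2)/3900 + (V_1 - V_3)/6.8 + (V_1 - 0)/300 = 0
  Node 2: (V_2 - V_1)/3900 + (V_2 - 0)/510 + (V_2 - V_3)/2000 + (V_2 - 10)/1100 + (V_2 - V_4)/39 = 0
  Node 3: (V_3 - V_2)/2000 + (V_3 - V_5)/620 + (V_3 - V_1)/6.8 + (V_3 - 0)/430 = 0
  Node 4: (V_4 - 0)/1.3 + (V_4 - V_2)/39 = 0
  Node 5: (V_5 - V_3)/620 + (V_5 - 10)/30000 = 0
Collecting terms (coefficients in siemens):
  0.1506·V_1 - 0.0002564·V_2 - 0.1471·V_3 = 0
  0.02927·V_2 - 0.0002564·V_1 - 0.0005·V_3 - 0.02564·V_4 = 0.009091
  0.1515·V_3 - 0.1471·V_1 - 0.0005·V_2 - 0.001613·V_5 = 0
  0.7949·V_4 - 0.02564·V_2 = 0
  0.001646·V_5 - 0.001613·V_3 = 0.0003333
Solving these 5 simultaneous equations (Gaussian elimination) gives:
  V_1 = 0.08772 V, V_2 = 0.322 V, V_3 = 0.0893 V, V_4 = 0.01039 V
  V_5 = 0.29 V
Power in each resistor, P = (ΔV)²/R:
  P_R1 = (0.08772 - 0.322)²/3900 = 0.00001407 W
  P_R2 = (0.322 - 0)²/510 = 0.0002033 W
  P_R3 = (0.01039 - 0)²/1.3 = 0.000083 W
  P_R4 = (0.322 - 0.0893)²/2000 = 0.00002708 W
  P_R5 = (10 - 0.322)²/1100 = 0.08515 W
  P_R6 = (0.0893 - 0.29)²/620 = 0.00006495 W
  P_R7 = (10 - 0.29)²/30000 = 0.003143 W
  P_R8 = (0.08772 - 0.0893)²/6.8 = 0.0000003671 W
  P_R9 = (0.08772 - 0)²/300 = 0.00002565 W
  P_R10 = (0.322 - 0.01039)²/39 = 0.00249 W
  P_R11 = (0.0893 - 0)²/430 = 0.00001855 W
P_total = P_R1 + P_R2 + P_R3 + P_R4 + P_R5 + P_R6 + P_R7 + P_R8 + P_R9 + P_R10 + P_R11 = 0.09122 W

Final answer: 0.09122 W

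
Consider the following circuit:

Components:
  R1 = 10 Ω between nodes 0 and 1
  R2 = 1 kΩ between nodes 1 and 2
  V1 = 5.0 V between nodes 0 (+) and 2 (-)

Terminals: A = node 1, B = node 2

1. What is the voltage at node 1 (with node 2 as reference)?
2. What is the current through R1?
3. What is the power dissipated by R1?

Nodal analysis, taking node 2 as the 0 V reference.
Source V1 fixes V_0 = 5 V.
KCL at each unknown node (sum of currents leaving = 0; resistances in Ω):
  Node 1: (V_1 - 5)/10 + (V_1 - 0)/1000 = 0
Collecting terms: 0.101 × V_1 = 0.5  =>  V_1 = 4.95 V
Part 1:
  Read off the nodal solution: V_1 = 4.95 V
Part 2:
  I_R1 = (V_0 - V_1)/R1 = (5 - 4.95)/10 = 0.00495 A
  Magnitude: I_R1 = 0.00495 A
Part 3:
  I_R1 = (V_0 - V_1)/R1 = (5 - 4.95)/10 = 0.00495 A
  P_R1 = I_R1² × R1 = (0.00495)² × 10 = 0.0002451 W

Final answers:
1. V_1 = 4.95 V
2. I_R1 = 0.00495 A
3. P_R1 = 0.0002451 W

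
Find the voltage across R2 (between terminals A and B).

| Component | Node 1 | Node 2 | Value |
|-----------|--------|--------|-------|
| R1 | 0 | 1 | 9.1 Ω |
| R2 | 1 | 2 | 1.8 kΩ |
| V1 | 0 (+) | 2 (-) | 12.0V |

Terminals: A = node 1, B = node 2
R1 and R2 are in series across V1 (node 0 → node 1 → node 2), and the output A–B is taken across R2, so this is a voltage divider.
Series current: I = V1/(R1 + R2) = 12/(9.1 + 1800) = 12/1809 = 0.006633 A
V_R2 = I × R2 = V1 × R2/(R1 + R2) = 12 × 1800/1809 = 11.94 V

Final answer: 11.94 V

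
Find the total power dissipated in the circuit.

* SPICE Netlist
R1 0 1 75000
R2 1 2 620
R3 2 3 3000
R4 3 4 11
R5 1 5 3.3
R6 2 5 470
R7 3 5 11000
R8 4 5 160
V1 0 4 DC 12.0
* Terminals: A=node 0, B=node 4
Nodal analysis, taking node 4 as the 0 V reference.
Source V1 fixes V_0 = 12 V.
KCL at each unknown node (sum of currents leaving = 0; resistances in Ω):
  Node 1: (V_1 - 12)/75000 + (V_1 - V_2)/620 + (V_1 - V_5)/3.3 = 0
  Node 2: (V_2 - V_1)/620 + (V_2 - V_3)/3000 + (V_2 - V_5)/470 = 0
  Node 3: (V_3 - V_2)/3000 + (V_3 - 0)/11 + (V_3 - V_5)/11000 = 0
  Node 5: (V_5 - V_1)/3.3 + (V_5 - V_2)/470 + (V_5 - V_3)/11000 + (V_5 - 0)/160 = 0
Collecting terms (coefficients in siemens):
  0.3047·V_1 - 0.001613·V_2 - 0.303·V_5 = 0.00016
  0.004074·V_2 - 0.001613·V_1 - 0.0003333·V_3 - 0.002128·V_5 = 0
  0.09133·V_3 - 0.0003333·V_2 - 0.00009091·V_5 = 0
  0.3115·V_5 - 0.303·V_1 - 0.002128·V_2 - 0.00009091·V_3 = 0
Solving these 4 simultaneous equations (Gaussian elimination) gives:
  V_1 = 0.02453 V, V_2 = 0.02227 V, V_3 = 0.0001052 V, V_5 = 0.02402 V
Power in each resistor, P = (ΔV)²/R:
  P_R1 = (12 - 0.02453)²/75000 = 0.001912 W
  P_R2 = (0.02453 - 0.02227)²/620 = 0.000000008294 W
  P_R3 = (0.02227 - 0.0001052)²/3000 = 0.0000001637 W
  P_R4 = (0.0001052 - 0)²/11 = 0.000000001005 W
  P_R5 = (0.02453 - 0.02402)²/3.3 = 0.00000008032 W
  P_R6 = (0.02227 - 0.02402)²/470 = 0.000000006536 W
  P_R7 = (0.0001052 - 0.02402)²/11000 = 0.00000005198 W
  P_R8 = (0 - 0.02402)²/160 = 0.000003605 W
P_total = P_R1 + P_R2 + P_R3 + P_R4 + P_R5 + P_R6 + P_R7 + P_R8 = 0.001916 W

Final answer: 0.001916 W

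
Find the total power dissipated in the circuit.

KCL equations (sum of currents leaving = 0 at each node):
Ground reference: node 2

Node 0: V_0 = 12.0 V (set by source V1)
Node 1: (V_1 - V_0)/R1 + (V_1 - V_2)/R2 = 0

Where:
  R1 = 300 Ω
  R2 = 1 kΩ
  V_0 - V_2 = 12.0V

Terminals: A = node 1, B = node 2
Nodal analysis, taking node 2 as the 0 V reference.
Source V1 fixes V_0 = 12 V.
KCL at each unknown node (sum of currents leaving = 0; resistances in Ω):
  Node 1: (V_1 - 12)/300 + (V_1 - 0)/1000 = 0
Collecting terms: 0.004333 × V_1 = 0.04  =>  V_1 = 9.231 V
Power in each resistor, P = (ΔV)²/R:
  P_R1 = (12 - 9.231)²/300 = 0.02556 W
  P_R2 = (9.231 - 0)²/1000 = 0.08521 W
P_total = P_R1 + P_R2 = 0.1108 W

Final answer: 0.1108 W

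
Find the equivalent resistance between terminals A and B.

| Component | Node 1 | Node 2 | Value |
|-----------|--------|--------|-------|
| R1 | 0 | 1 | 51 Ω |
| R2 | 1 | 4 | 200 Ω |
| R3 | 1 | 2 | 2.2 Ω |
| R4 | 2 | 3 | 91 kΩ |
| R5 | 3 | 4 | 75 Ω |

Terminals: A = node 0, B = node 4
Reduce the network between node 0 (A) and node 4 (B) by series/parallel combination:
  Rs1 = R3 + R4 (series, joined only at node 2) = 2.2 + 91000 = 91000 Ω
  Rs2 = R5 + Rs1 (series, joined only at node 3) = 75 + 91000 = 91080 Ω
  Rp1 = R2 ‖ Rs2 (parallel, both between nodes 1 and 4) = 1/(1/200 + 1/91080) = 199.6 Ω
  Rs3 = R1 + Rp1 (series, joined only at node 1) = 51 + 199.6 = 250.6 Ω
R_eq = 250.6 Ω

Final answer: 250.6 Ω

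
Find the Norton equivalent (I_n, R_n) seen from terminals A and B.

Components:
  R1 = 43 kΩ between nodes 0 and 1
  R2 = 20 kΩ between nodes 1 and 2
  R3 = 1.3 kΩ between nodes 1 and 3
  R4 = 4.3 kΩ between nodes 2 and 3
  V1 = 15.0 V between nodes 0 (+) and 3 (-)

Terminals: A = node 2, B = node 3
Find the Thévenin equivalent first; then I_n = V_th/R_th and R_n = R_th.
Step 1 — V_th is the open-circuit voltage V_A - V_B (nothing connected across the terminals).
Nodal analysis, taking node 3 as the 0 V reference.
Source V1 fixes V_0 = 15 V.
KCL at each unknown node (sum of currents leaving = 0; resistances in Ω):
  Node 1: (V_1 - 15)/43000 + (V_1 - V_2)/20000 + (V_1 - 0)/1300 = 0
  Node 2: (V_2 - V_1)/20000 + (V_2 - 0)/4300 = 0
Collecting terms (coefficients in siemens):
  0.0008425·V_1 - 0.00005·V_2 = 0.0003488
  0.0002826·V_2 - 0.00005·V_1 = 0
Determinant D = (0.0008425)(0.0002826) - (-0.00005)(-0.00005) = 0.0000002356
V_1 = [(0.0003488)(0.0002826) - (-0.00005)(0)]/D = 0.4185 V
V_2 = [(0.0008425)(0) - (0.0003488)(-0.00005)]/D = 0.07405 V
V_th = V_2 - V_3 = 0.07405 - 0 = 0.07405 V
Step 2 — R_th: zero the source — replace V1 by a short circuit (node 3 merges into node 0) — and find the resistance seen between A (node 2) and B (node 0).
Reduce the network between node 2 (A) and node 0 (B) by series/parallel combination:
  Rp1 = R1 ‖ R3 (parallel, both between nodes 0 and 1) = 1/(1/43000 + 1/1300) = 1262 Ω
  Rs1 = R2 + Rp1 (series, joined only at node 1) = 20000 + 1262 = 21260 Ω
  Rp2 = R4 ‖ Rs1 (parallel, both between nodes 0 and 2) = 1/(1/4300 + 1/21260) = 3577 Ω
R_th = 3.577 kΩ
I_n = V_th/R_th = 0.07405/3577 = 0.0000207 A, and R_n = R_th = 3.577 kΩ

Final answer: I_n = 2.07e-05 A, R_n = 3.577 kΩ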